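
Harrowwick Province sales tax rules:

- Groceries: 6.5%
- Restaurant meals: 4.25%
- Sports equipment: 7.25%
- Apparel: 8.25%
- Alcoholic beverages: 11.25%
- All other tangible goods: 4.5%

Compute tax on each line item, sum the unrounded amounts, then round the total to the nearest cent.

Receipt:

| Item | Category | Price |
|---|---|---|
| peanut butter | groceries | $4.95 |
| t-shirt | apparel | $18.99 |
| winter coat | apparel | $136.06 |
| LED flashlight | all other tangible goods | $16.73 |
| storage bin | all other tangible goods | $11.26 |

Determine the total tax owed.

Peanut butter $4.95: groceries → 6.5% → $0.32175
T-shirt $18.99: apparel → 8.25% → $1.566675
Winter coat $136.06: apparel → 8.25% → $11.22495
LED flashlight $16.73: all other tangible goods → 4.5% → $0.75285
Storage bin $11.26: all other tangible goods → 4.5% → $0.5067
Unrounded tax sum = $14.372925 → $14.37

$14.37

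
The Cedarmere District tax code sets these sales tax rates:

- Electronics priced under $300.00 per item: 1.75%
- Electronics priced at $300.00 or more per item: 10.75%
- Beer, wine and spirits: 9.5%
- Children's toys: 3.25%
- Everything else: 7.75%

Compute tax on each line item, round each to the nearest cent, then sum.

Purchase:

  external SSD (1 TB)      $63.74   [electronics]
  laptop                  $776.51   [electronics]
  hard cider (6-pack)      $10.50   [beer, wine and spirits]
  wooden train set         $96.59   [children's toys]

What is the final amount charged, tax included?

$1036.07

External SSD (1 TB) $63.74: electronics, under $300.00 → 1.75% → $1.12
Laptop $776.51: electronics, $300.00 or more → 10.75% → $83.47
Hard cider (6-pack) $10.50: beer, wine and spirits → 9.5% → $1.00
Wooden train set $96.59: children's toys → 3.25% → $3.14
Subtotal = $947.34; tax = $88.73; total due = $1036.07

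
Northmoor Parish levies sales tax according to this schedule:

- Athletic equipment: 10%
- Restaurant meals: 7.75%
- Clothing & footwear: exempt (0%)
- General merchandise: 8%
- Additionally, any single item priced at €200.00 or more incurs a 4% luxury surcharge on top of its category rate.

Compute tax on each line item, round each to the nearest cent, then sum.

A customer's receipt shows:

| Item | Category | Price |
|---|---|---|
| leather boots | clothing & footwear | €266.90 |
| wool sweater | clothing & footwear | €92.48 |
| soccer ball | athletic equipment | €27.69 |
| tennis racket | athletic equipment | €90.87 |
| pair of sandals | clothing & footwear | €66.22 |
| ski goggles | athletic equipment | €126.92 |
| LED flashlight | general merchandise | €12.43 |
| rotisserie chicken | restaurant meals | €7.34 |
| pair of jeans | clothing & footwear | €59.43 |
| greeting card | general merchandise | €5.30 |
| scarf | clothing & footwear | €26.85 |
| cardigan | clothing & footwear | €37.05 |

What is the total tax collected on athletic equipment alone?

Soccer ball €27.69: athletic equipment → 10% → €2.77
Tennis racket €90.87: athletic equipment → 10% → €9.09
Ski goggles €126.92: athletic equipment → 10% → €12.69
Tax on athletic equipment = €2.77 + €9.09 + €12.69 = €24.55

€24.55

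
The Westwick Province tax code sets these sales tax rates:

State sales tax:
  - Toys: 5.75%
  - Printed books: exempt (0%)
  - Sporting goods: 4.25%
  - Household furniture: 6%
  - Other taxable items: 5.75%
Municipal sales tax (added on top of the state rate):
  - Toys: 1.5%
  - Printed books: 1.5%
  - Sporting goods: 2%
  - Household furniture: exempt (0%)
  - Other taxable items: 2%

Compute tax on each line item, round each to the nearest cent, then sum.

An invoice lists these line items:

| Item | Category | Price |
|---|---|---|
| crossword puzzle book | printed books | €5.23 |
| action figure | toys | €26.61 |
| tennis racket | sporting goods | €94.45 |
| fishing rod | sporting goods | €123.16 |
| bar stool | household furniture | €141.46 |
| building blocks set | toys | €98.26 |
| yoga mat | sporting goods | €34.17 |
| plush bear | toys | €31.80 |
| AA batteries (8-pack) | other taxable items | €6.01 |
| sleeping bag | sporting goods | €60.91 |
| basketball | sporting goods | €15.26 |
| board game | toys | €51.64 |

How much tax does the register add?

Crossword puzzle book €5.23: printed books → 0% + 1.5% municipal = 1.5% → €0.08
Action figure €26.61: toys → 5.75% + 1.5% municipal = 7.25% → €1.93
Tennis racket €94.45: sporting goods → 4.25% + 2% municipal = 6.25% → €5.90
Fishing rod €123.16: sporting goods → 4.25% + 2% municipal = 6.25% → €7.70
Bar stool €141.46: household furniture → 6% + 0% municipal = 6% → €8.49
Building blocks set €98.26: toys → 5.75% + 1.5% municipal = 7.25% → €7.12
Yoga mat €34.17: sporting goods → 4.25% + 2% municipal = 6.25% → €2.14
Plush bear €31.80: toys → 5.75% + 1.5% municipal = 7.25% → €2.31
AA batteries (8-pack) €6.01: other taxable items → 5.75% + 2% municipal = 7.75% → €0.47
Sleeping bag €60.91: sporting goods → 4.25% + 2% municipal = 6.25% → €3.81
Basketball €15.26: sporting goods → 4.25% + 2% municipal = 6.25% → €0.95
Board game €51.64: toys → 5.75% + 1.5% municipal = 7.25% → €3.74
Total tax = €0.08 + €1.93 + €5.90 + €7.70 + €8.49 + €7.12 + €2.14 + €2.31 + €0.47 + €3.81 + €0.95 + €3.74 = €44.64

€44.64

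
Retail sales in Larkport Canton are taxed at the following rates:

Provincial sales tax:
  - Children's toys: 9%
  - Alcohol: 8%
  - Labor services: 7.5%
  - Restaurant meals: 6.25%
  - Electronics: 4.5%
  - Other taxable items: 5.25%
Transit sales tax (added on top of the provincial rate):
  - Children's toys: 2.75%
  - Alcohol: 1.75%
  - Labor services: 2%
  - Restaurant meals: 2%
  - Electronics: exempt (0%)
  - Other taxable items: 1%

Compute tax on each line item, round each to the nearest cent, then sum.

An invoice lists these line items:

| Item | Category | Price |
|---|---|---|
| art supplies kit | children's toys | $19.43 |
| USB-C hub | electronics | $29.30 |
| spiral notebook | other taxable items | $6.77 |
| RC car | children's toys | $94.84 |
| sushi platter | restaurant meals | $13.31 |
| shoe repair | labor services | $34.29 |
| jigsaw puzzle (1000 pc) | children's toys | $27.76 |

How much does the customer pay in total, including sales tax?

$248.48

Art supplies kit $19.43: children's toys → 9% + 2.75% transit = 11.75% → $2.28
USB-C hub $29.30: electronics → 4.5% + 0% transit = 4.5% → $1.32
Spiral notebook $6.77: other taxable items → 5.25% + 1% transit = 6.25% → $0.42
RC car $94.84: children's toys → 9% + 2.75% transit = 11.75% → $11.14
Sushi platter $13.31: restaurant meals → 6.25% + 2% transit = 8.25% → $1.10
Shoe repair $34.29: labor services → 7.5% + 2% transit = 9.5% → $3.26
Jigsaw puzzle (1000 pc) $27.76: children's toys → 9% + 2.75% transit = 11.75% → $3.26
Subtotal = $225.70; tax = $22.78; total due = $248.48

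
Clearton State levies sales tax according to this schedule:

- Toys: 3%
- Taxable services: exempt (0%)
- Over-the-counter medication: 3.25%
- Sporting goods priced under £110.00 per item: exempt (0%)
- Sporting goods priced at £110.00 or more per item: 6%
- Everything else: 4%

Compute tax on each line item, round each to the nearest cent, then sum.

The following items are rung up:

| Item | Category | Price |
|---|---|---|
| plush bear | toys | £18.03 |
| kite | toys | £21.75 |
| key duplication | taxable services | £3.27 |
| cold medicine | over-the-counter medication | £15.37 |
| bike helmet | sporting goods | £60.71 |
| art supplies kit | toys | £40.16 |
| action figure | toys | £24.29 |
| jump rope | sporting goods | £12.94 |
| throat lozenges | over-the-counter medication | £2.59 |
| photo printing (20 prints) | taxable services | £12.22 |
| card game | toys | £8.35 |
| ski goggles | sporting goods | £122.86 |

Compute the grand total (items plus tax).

Plush bear £18.03: toys → 3% → £0.54
Kite £21.75: toys → 3% → £0.65
Key duplication £3.27: taxable services → 0% → £0.00
Cold medicine £15.37: over-the-counter medication → 3.25% → £0.50
Bike helmet £60.71: sporting goods, under £110.00 → 0% → £0.00
Art supplies kit £40.16: toys → 3% → £1.20
Action figure £24.29: toys → 3% → £0.73
Jump rope £12.94: sporting goods, under £110.00 → 0% → £0.00
Throat lozenges £2.59: over-the-counter medication → 3.25% → £0.08
Photo printing (20 prints) £12.22: taxable services → 0% → £0.00
Card game £8.35: toys → 3% → £0.25
Ski goggles £122.86: sporting goods, £110.00 or more → 6% → £7.37
Subtotal = £342.54; tax = £11.32; total due = £353.86

£353.86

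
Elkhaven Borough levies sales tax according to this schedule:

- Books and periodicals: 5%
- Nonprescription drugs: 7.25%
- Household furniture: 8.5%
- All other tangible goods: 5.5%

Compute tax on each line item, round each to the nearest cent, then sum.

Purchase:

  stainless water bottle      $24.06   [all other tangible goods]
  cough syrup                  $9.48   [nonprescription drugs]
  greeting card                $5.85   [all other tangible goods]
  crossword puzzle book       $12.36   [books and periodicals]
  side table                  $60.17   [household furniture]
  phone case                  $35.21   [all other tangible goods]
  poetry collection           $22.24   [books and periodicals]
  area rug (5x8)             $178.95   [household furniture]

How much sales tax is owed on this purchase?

Stainless water bottle $24.06: all other tangible goods → 5.5% → $1.32
Cough syrup $9.48: nonprescription drugs → 7.25% → $0.69
Greeting card $5.85: all other tangible goods → 5.5% → $0.32
Crossword puzzle book $12.36: books and periodicals → 5% → $0.62
Side table $60.17: household furniture → 8.5% → $5.11
Phone case $35.21: all other tangible goods → 5.5% → $1.94
Poetry collection $22.24: books and periodicals → 5% → $1.11
Area rug (5x8) $178.95: household furniture → 8.5% → $15.21
Total tax = $1.32 + $0.69 + $0.32 + $0.62 + $5.11 + $1.94 + $1.11 + $15.21 = $26.32

$26.32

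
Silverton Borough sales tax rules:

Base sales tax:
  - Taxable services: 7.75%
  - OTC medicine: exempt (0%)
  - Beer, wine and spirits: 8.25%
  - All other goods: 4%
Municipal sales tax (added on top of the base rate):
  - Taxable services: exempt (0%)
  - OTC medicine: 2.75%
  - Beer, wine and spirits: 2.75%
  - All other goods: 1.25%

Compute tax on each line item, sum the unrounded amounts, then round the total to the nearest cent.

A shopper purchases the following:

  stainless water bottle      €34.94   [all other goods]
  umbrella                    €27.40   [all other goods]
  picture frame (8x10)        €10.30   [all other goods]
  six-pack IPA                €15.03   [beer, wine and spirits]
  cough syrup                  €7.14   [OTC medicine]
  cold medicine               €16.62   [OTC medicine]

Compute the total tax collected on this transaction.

Stainless water bottle €34.94: all other goods → 4% + 1.25% municipal = 5.25% → €1.83435
Umbrella €27.40: all other goods → 4% + 1.25% municipal = 5.25% → €1.4385
Picture frame (8x10) €10.30: all other goods → 4% + 1.25% municipal = 5.25% → €0.54075
Six-pack IPA €15.03: beer, wine and spirits → 8.25% + 2.75% municipal = 11% → €1.6533
Cough syrup €7.14: OTC medicine → 0% + 2.75% municipal = 2.75% → €0.19635
Cold medicine €16.62: OTC medicine → 0% + 2.75% municipal = 2.75% → €0.45705
Unrounded tax sum = €6.1203 → €6.12

€6.12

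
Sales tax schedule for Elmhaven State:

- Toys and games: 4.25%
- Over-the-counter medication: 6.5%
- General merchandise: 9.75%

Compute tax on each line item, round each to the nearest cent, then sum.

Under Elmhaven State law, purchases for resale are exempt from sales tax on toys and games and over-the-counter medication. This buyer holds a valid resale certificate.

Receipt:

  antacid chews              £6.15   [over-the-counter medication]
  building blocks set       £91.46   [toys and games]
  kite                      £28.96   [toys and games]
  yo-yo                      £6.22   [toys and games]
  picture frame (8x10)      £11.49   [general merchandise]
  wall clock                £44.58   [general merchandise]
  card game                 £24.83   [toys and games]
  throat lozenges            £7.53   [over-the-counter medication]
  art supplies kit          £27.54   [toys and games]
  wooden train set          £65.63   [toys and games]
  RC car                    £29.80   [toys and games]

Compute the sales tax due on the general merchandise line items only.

£5.47

Picture frame (8x10) £11.49: general merchandise → 9.75% → £1.12
Wall clock £44.58: general merchandise → 9.75% → £4.35
Tax on general merchandise = £1.12 + £4.35 = £5.47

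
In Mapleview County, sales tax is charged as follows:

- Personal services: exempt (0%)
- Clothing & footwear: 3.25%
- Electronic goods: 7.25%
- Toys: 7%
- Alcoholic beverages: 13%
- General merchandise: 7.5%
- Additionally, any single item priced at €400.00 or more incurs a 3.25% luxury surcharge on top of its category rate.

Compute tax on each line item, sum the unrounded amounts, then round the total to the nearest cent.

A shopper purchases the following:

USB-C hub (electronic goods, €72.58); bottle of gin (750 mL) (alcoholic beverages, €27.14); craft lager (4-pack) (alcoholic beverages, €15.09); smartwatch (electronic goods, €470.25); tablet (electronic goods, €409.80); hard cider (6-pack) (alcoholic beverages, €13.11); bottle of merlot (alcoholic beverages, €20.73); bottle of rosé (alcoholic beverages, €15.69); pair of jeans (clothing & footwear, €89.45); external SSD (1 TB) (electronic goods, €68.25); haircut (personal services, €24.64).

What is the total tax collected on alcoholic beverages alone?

€11.93

Bottle of gin (750 mL) €27.14: alcoholic beverages → 13% → €3.5282
Craft lager (4-pack) €15.09: alcoholic beverages → 13% → €1.9617
Hard cider (6-pack) €13.11: alcoholic beverages → 13% → €1.7043
Bottle of merlot €20.73: alcoholic beverages → 13% → €2.6949
Bottle of rosé €15.69: alcoholic beverages → 13% → €2.0397
Tax on alcoholic beverages: unrounded sum = €11.9288 → €11.93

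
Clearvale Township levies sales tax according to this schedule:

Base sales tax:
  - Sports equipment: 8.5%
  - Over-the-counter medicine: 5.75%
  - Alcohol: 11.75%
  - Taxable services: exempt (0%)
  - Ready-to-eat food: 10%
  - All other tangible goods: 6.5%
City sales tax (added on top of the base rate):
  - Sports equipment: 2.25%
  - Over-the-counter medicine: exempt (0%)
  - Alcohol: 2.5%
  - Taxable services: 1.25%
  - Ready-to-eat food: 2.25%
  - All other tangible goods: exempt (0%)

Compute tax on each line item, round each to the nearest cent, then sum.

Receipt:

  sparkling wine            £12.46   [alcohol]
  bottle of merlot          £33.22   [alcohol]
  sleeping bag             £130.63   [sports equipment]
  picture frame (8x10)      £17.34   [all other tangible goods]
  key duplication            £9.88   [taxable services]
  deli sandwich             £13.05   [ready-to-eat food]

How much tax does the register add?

£23.40

Sparkling wine £12.46: alcohol → 11.75% + 2.5% city = 14.25% → £1.78
Bottle of merlot £33.22: alcohol → 11.75% + 2.5% city = 14.25% → £4.73
Sleeping bag £130.63: sports equipment → 8.5% + 2.25% city = 10.75% → £14.04
Picture frame (8x10) £17.34: all other tangible goods → 6.5% + 0% city = 6.5% → £1.13
Key duplication £9.88: taxable services → 0% + 1.25% city = 1.25% → £0.12
Deli sandwich £13.05: ready-to-eat food → 10% + 2.25% city = 12.25% → £1.60
Total tax = £1.78 + £4.73 + £14.04 + £1.13 + £0.12 + £1.60 = £23.40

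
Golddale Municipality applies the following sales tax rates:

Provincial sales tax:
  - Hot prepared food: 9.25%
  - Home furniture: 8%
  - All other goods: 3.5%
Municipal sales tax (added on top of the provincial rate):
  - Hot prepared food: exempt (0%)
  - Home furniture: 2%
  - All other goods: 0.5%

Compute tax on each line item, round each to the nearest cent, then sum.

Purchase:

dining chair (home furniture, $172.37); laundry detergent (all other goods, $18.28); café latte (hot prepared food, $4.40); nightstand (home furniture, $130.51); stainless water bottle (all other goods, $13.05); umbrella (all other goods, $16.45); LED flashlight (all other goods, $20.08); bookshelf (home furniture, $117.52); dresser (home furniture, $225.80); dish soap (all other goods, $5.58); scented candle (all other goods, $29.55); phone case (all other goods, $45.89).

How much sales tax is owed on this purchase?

$70.98

Dining chair $172.37: home furniture → 8% + 2% municipal = 10% → $17.24
Laundry detergent $18.28: all other goods → 3.5% + 0.5% municipal = 4% → $0.73
Café latte $4.40: hot prepared food → 9.25% + 0% municipal = 9.25% → $0.41
Nightstand $130.51: home furniture → 8% + 2% municipal = 10% → $13.05
Stainless water bottle $13.05: all other goods → 3.5% + 0.5% municipal = 4% → $0.52
Umbrella $16.45: all other goods → 3.5% + 0.5% municipal = 4% → $0.66
LED flashlight $20.08: all other goods → 3.5% + 0.5% municipal = 4% → $0.80
Bookshelf $117.52: home furniture → 8% + 2% municipal = 10% → $11.75
Dresser $225.80: home furniture → 8% + 2% municipal = 10% → $22.58
Dish soap $5.58: all other goods → 3.5% + 0.5% municipal = 4% → $0.22
Scented candle $29.55: all other goods → 3.5% + 0.5% municipal = 4% → $1.18
Phone case $45.89: all other goods → 3.5% + 0.5% municipal = 4% → $1.84
Total tax = $17.24 + $0.73 + $0.41 + $13.05 + $0.52 + $0.66 + $0.80 + $11.75 + $22.58 + $0.22 + $1.18 + $1.84 = $70.98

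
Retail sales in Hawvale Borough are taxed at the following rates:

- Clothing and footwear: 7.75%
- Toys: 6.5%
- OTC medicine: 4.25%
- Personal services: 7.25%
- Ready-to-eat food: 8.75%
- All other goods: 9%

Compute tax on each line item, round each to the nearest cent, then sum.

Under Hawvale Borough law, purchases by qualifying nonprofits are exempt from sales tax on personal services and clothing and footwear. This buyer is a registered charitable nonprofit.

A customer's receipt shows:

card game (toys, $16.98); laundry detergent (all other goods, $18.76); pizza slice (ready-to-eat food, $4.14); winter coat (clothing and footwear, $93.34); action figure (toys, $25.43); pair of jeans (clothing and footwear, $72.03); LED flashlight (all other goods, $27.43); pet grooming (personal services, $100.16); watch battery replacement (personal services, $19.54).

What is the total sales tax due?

Card game $16.98: toys → 6.5% → $1.10
Laundry detergent $18.76: all other goods → 9% → $1.69
Pizza slice $4.14: ready-to-eat food → 8.75% → $0.36
Winter coat $93.34: clothing and footwear, buyer-exempt → 0% → $0.00
Action figure $25.43: toys → 6.5% → $1.65
Pair of jeans $72.03: clothing and footwear, buyer-exempt → 0% → $0.00
LED flashlight $27.43: all other goods → 9% → $2.47
Pet grooming $100.16: personal services, buyer-exempt → 0% → $0.00
Watch battery replacement $19.54: personal services, buyer-exempt → 0% → $0.00
Total tax = $1.10 + $1.69 + $0.36 + $1.65 + $2.47 = $7.27

$7.27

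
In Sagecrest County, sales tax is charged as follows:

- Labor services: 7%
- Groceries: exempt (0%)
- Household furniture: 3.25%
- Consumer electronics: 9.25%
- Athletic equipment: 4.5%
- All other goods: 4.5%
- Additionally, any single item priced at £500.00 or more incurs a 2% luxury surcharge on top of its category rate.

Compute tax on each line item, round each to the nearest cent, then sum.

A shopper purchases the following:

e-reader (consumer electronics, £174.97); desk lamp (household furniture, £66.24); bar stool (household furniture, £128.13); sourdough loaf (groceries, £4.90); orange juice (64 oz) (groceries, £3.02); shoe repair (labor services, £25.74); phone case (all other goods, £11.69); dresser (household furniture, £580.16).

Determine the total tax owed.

E-reader £174.97: consumer electronics → 9.25% → £16.18
Desk lamp £66.24: household furniture → 3.25% → £2.15
Bar stool £128.13: household furniture → 3.25% → £4.16
Sourdough loaf £4.90: groceries → 0% → £0.00
Orange juice (64 oz) £3.02: groceries → 0% → £0.00
Shoe repair £25.74: labor services → 7% → £1.80
Phone case £11.69: all other goods → 4.5% → £0.53
Dresser £580.16: household furniture → 3.25% + 2% surcharge = 5.25% → £30.46
Total tax = £16.18 + £2.15 + £4.16 + £1.80 + £0.53 + £30.46 = £55.28

£55.28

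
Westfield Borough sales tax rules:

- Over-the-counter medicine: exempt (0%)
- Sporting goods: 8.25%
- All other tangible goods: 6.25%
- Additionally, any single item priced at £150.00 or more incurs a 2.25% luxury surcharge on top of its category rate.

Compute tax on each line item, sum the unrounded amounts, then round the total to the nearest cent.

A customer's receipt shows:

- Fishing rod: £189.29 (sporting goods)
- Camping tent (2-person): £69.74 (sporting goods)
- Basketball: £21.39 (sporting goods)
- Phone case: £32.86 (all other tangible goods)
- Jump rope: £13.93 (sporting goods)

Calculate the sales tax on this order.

Fishing rod £189.29: sporting goods → 8.25% + 2.25% surcharge = 10.5% → £19.87545
Camping tent (2-person) £69.74: sporting goods → 8.25% → £5.75355
Basketball £21.39: sporting goods → 8.25% → £1.764675
Phone case £32.86: all other tangible goods → 6.25% → £2.05375
Jump rope £13.93: sporting goods → 8.25% → £1.149225
Unrounded tax sum = £30.59665 → £30.60

£30.60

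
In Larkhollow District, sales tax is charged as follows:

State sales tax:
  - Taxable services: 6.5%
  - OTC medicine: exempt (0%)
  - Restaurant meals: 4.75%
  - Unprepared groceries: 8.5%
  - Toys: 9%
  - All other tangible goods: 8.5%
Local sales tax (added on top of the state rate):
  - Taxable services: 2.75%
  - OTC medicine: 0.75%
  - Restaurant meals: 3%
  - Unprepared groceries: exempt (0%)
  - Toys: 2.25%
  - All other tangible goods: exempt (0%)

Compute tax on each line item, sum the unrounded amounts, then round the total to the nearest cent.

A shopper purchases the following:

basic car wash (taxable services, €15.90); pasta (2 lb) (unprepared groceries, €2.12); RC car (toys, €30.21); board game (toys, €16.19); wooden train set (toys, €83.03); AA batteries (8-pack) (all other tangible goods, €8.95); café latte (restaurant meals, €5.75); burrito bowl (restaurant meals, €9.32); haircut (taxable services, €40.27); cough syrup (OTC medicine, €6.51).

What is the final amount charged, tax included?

€240.16

Basic car wash €15.90: taxable services → 6.5% + 2.75% local = 9.25% → €1.47075
Pasta (2 lb) €2.12: unprepared groceries → 8.5% + 0% local = 8.5% → €0.1802
RC car €30.21: toys → 9% + 2.25% local = 11.25% → €3.398625
Board game €16.19: toys → 9% + 2.25% local = 11.25% → €1.821375
Wooden train set €83.03: toys → 9% + 2.25% local = 11.25% → €9.340875
AA batteries (8-pack) €8.95: all other tangible goods → 8.5% + 0% local = 8.5% → €0.76075
Café latte €5.75: restaurant meals → 4.75% + 3% local = 7.75% → €0.445625
Burrito bowl €9.32: restaurant meals → 4.75% + 3% local = 7.75% → €0.7223
Haircut €40.27: taxable services → 6.5% + 2.75% local = 9.25% → €3.724975
Cough syrup €6.51: OTC medicine → 0% + 0.75% local = 0.75% → €0.048825
Subtotal = €218.25; unrounded tax = €21.9143 → €21.91; total due = €240.16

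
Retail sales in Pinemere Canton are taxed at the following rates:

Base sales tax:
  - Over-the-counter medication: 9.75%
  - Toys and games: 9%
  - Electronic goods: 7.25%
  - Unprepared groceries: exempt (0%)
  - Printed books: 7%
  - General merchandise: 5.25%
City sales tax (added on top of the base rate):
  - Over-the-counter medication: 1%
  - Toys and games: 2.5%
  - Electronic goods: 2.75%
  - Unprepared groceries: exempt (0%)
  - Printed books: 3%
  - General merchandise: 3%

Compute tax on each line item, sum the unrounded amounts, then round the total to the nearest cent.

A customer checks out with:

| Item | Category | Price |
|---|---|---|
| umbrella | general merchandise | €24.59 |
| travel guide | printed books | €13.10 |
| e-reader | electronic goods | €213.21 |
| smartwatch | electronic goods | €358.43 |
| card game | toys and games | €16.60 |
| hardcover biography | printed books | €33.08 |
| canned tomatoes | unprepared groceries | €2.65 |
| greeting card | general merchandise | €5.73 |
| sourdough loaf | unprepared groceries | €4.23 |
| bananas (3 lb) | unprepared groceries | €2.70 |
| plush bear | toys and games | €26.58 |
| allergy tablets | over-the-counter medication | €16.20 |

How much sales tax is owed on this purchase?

€70.99

Umbrella €24.59: general merchandise → 5.25% + 3% city = 8.25% → €2.028675
Travel guide €13.10: printed books → 7% + 3% city = 10% → €1.31
E-reader €213.21: electronic goods → 7.25% + 2.75% city = 10% → €21.321
Smartwatch €358.43: electronic goods → 7.25% + 2.75% city = 10% → €35.843
Card game €16.60: toys and games → 9% + 2.5% city = 11.5% → €1.909
Hardcover biography €33.08: printed books → 7% + 3% city = 10% → €3.308
Canned tomatoes €2.65: unprepared groceries → 0% + 0% city = 0% → €0.00
Greeting card €5.73: general merchandise → 5.25% + 3% city = 8.25% → €0.472725
Sourdough loaf €4.23: unprepared groceries → 0% + 0% city = 0% → €0.00
Bananas (3 lb) €2.70: unprepared groceries → 0% + 0% city = 0% → €0.00
Plush bear €26.58: toys and games → 9% + 2.5% city = 11.5% → €3.0567
Allergy tablets €16.20: over-the-counter medication → 9.75% + 1% city = 10.75% → €1.7415
Unrounded tax sum = €70.9906 → €70.99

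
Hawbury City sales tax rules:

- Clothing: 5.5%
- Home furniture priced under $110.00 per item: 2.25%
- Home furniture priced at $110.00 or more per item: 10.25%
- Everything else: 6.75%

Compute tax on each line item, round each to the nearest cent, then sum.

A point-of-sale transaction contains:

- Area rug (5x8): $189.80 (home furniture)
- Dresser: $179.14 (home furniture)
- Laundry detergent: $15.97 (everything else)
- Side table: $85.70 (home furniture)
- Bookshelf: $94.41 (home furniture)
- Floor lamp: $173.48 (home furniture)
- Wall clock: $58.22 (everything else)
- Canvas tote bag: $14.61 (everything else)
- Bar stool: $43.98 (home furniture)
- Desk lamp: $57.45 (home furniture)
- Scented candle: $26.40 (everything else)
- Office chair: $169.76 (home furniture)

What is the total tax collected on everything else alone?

$7.78

Laundry detergent $15.97: everything else → 6.75% → $1.08
Wall clock $58.22: everything else → 6.75% → $3.93
Canvas tote bag $14.61: everything else → 6.75% → $0.99
Scented candle $26.40: everything else → 6.75% → $1.78
Tax on everything else = $1.08 + $3.93 + $0.99 + $1.78 = $7.78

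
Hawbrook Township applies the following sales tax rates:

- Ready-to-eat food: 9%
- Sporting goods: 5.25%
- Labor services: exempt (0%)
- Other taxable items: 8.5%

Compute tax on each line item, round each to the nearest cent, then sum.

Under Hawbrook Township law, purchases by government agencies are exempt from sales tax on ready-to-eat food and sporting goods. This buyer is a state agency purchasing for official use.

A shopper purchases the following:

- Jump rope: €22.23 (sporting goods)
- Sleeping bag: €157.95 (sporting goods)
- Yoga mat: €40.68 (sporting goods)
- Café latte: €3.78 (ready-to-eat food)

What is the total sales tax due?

Jump rope €22.23: sporting goods, buyer-exempt → 0% → €0.00
Sleeping bag €157.95: sporting goods, buyer-exempt → 0% → €0.00
Yoga mat €40.68: sporting goods, buyer-exempt → 0% → €0.00
Café latte €3.78: ready-to-eat food, buyer-exempt → 0% → €0.00
Total tax = €0.00

€0.00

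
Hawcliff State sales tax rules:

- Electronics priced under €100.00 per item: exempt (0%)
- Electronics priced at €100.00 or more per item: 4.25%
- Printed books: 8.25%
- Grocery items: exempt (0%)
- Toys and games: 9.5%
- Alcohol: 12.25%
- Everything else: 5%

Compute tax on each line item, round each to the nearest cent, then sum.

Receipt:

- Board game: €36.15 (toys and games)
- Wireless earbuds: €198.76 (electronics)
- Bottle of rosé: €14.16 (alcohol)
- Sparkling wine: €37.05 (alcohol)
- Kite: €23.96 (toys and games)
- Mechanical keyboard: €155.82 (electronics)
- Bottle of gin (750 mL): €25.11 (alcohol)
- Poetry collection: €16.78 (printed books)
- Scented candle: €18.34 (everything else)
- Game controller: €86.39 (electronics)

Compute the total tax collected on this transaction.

Board game €36.15: toys and games → 9.5% → €3.43
Wireless earbuds €198.76: electronics, €100.00 or more → 4.25% → €8.45
Bottle of rosé €14.16: alcohol → 12.25% → €1.73
Sparkling wine €37.05: alcohol → 12.25% → €4.54
Kite €23.96: toys and games → 9.5% → €2.28
Mechanical keyboard €155.82: electronics, €100.00 or more → 4.25% → €6.62
Bottle of gin (750 mL) €25.11: alcohol → 12.25% → €3.08
Poetry collection €16.78: printed books → 8.25% → €1.38
Scented candle €18.34: everything else → 5% → €0.92
Game controller €86.39: electronics, under €100.00 → 0% → €0.00
Total tax = €3.43 + €8.45 + €1.73 + €4.54 + €2.28 + €6.62 + €3.08 + €1.38 + €0.92 = €32.43

€32.43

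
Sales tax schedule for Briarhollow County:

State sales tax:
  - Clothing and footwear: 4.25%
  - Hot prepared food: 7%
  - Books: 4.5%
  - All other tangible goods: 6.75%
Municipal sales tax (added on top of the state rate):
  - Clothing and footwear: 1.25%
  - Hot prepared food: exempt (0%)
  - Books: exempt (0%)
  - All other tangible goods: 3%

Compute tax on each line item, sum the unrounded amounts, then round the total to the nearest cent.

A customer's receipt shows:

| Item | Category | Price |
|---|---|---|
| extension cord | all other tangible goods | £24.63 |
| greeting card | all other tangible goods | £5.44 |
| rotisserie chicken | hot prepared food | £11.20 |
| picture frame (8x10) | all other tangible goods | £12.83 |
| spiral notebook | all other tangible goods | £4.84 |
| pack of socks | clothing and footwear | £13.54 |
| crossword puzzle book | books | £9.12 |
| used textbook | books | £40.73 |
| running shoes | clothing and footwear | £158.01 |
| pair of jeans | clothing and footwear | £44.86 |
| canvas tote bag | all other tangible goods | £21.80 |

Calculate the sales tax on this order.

£21.71

Extension cord £24.63: all other tangible goods → 6.75% + 3% municipal = 9.75% → £2.401425
Greeting card £5.44: all other tangible goods → 6.75% + 3% municipal = 9.75% → £0.5304
Rotisserie chicken £11.20: hot prepared food → 7% + 0% municipal = 7% → £0.784
Picture frame (8x10) £12.83: all other tangible goods → 6.75% + 3% municipal = 9.75% → £1.250925
Spiral notebook £4.84: all other tangible goods → 6.75% + 3% municipal = 9.75% → £0.4719
Pack of socks £13.54: clothing and footwear → 4.25% + 1.25% municipal = 5.5% → £0.7447
Crossword puzzle book £9.12: books → 4.5% + 0% municipal = 4.5% → £0.4104
Used textbook £40.73: books → 4.5% + 0% municipal = 4.5% → £1.83285
Running shoes £158.01: clothing and footwear → 4.25% + 1.25% municipal = 5.5% → £8.69055
Pair of jeans £44.86: clothing and footwear → 4.25% + 1.25% municipal = 5.5% → £2.4673
Canvas tote bag £21.80: all other tangible goods → 6.75% + 3% municipal = 9.75% → £2.1255
Unrounded tax sum = £21.70995 → £21.71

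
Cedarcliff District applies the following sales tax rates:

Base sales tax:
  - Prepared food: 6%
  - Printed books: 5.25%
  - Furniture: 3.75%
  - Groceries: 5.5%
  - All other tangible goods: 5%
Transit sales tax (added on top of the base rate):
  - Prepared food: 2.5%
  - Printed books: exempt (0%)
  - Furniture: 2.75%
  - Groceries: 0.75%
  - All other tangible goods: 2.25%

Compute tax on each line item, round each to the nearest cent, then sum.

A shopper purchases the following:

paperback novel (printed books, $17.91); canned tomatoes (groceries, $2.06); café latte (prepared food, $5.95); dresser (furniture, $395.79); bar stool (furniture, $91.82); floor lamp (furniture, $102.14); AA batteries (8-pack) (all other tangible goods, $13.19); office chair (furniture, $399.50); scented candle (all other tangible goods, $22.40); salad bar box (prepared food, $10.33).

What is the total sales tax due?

Paperback novel $17.91: printed books → 5.25% + 0% transit = 5.25% → $0.94
Canned tomatoes $2.06: groceries → 5.5% + 0.75% transit = 6.25% → $0.13
Café latte $5.95: prepared food → 6% + 2.5% transit = 8.5% → $0.51
Dresser $395.79: furniture → 3.75% + 2.75% transit = 6.5% → $25.73
Bar stool $91.82: furniture → 3.75% + 2.75% transit = 6.5% → $5.97
Floor lamp $102.14: furniture → 3.75% + 2.75% transit = 6.5% → $6.64
AA batteries (8-pack) $13.19: all other tangible goods → 5% + 2.25% transit = 7.25% → $0.96
Office chair $399.50: furniture → 3.75% + 2.75% transit = 6.5% → $25.97
Scented candle $22.40: all other tangible goods → 5% + 2.25% transit = 7.25% → $1.62
Salad bar box $10.33: prepared food → 6% + 2.5% transit = 8.5% → $0.88
Total tax = $0.94 + $0.13 + $0.51 + $25.73 + $5.97 + $6.64 + $0.96 + $25.97 + $1.62 + $0.88 = $69.35

$69.35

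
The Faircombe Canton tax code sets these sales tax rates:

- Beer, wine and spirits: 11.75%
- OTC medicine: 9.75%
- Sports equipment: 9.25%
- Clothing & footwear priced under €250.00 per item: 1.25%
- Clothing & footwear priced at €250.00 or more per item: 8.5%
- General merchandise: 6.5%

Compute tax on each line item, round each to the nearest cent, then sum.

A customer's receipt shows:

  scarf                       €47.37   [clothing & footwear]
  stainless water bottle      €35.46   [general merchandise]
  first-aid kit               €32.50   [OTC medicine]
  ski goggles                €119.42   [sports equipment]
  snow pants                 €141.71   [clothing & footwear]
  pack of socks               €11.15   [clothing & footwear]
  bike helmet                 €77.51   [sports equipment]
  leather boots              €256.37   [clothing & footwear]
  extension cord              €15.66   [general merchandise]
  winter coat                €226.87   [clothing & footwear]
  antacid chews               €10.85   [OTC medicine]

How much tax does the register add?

Scarf €47.37: clothing & footwear, under €250.00 → 1.25% → €0.59
Stainless water bottle €35.46: general merchandise → 6.5% → €2.30
First-aid kit €32.50: OTC medicine → 9.75% → €3.17
Ski goggles €119.42: sports equipment → 9.25% → €11.05
Snow pants €141.71: clothing & footwear, under €250.00 → 1.25% → €1.77
Pack of socks €11.15: clothing & footwear, under €250.00 → 1.25% → €0.14
Bike helmet €77.51: sports equipment → 9.25% → €7.17
Leather boots €256.37: clothing & footwear, €250.00 or more → 8.5% → €21.79
Extension cord €15.66: general merchandise → 6.5% → €1.02
Winter coat €226.87: clothing & footwear, under €250.00 → 1.25% → €2.84
Antacid chews €10.85: OTC medicine → 9.75% → €1.06
Total tax = €0.59 + €2.30 + €3.17 + €11.05 + €1.77 + €0.14 + €7.17 + €21.79 + €1.02 + €2.84 + €1.06 = €52.90

€52.90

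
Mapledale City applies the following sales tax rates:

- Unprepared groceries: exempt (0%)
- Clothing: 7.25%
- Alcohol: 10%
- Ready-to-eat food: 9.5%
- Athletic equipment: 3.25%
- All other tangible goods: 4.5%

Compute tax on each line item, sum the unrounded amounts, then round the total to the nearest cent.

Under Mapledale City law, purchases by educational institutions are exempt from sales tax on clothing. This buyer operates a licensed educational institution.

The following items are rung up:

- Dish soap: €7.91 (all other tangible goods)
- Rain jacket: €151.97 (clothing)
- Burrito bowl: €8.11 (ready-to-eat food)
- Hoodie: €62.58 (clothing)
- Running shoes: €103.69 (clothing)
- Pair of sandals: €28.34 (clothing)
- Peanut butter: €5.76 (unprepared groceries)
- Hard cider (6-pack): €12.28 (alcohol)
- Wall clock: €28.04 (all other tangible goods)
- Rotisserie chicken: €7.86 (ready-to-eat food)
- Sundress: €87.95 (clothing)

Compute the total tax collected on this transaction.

€4.36

Dish soap €7.91: all other tangible goods → 4.5% → €0.35595
Rain jacket €151.97: clothing, buyer-exempt → 0% → €0.00
Burrito bowl €8.11: ready-to-eat food → 9.5% → €0.77045
Hoodie €62.58: clothing, buyer-exempt → 0% → €0.00
Running shoes €103.69: clothing, buyer-exempt → 0% → €0.00
Pair of sandals €28.34: clothing, buyer-exempt → 0% → €0.00
Peanut butter €5.76: unprepared groceries → 0% → €0.00
Hard cider (6-pack) €12.28: alcohol → 10% → €1.228
Wall clock €28.04: all other tangible goods → 4.5% → €1.2618
Rotisserie chicken €7.86: ready-to-eat food → 9.5% → €0.7467
Sundress €87.95: clothing, buyer-exempt → 0% → €0.00
Unrounded tax sum = €4.3629 → €4.36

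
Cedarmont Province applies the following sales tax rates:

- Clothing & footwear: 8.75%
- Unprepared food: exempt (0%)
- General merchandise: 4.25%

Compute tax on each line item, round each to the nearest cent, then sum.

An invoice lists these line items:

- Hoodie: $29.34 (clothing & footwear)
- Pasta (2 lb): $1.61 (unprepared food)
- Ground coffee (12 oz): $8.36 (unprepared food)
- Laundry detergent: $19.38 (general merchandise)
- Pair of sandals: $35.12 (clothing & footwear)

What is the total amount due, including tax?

Hoodie $29.34: clothing & footwear → 8.75% → $2.57
Pasta (2 lb) $1.61: unprepared food → 0% → $0.00
Ground coffee (12 oz) $8.36: unprepared food → 0% → $0.00
Laundry detergent $19.38: general merchandise → 4.25% → $0.82
Pair of sandals $35.12: clothing & footwear → 8.75% → $3.07
Subtotal = $93.81; tax = $6.46; total due = $100.27

$100.27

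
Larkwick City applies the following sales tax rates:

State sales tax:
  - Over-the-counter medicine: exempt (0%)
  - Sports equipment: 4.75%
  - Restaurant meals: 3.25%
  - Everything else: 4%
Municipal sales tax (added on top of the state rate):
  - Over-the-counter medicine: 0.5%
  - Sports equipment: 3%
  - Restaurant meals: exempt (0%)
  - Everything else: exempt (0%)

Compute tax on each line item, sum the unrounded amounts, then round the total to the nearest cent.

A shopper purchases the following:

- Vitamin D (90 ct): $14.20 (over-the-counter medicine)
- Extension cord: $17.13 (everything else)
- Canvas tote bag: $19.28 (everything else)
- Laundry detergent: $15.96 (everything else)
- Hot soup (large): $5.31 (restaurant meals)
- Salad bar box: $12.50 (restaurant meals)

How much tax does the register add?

Vitamin D (90 ct) $14.20: over-the-counter medicine → 0% + 0.5% municipal = 0.5% → $0.071
Extension cord $17.13: everything else → 4% + 0% municipal = 4% → $0.6852
Canvas tote bag $19.28: everything else → 4% + 0% municipal = 4% → $0.7712
Laundry detergent $15.96: everything else → 4% + 0% municipal = 4% → $0.6384
Hot soup (large) $5.31: restaurant meals → 3.25% + 0% municipal = 3.25% → $0.172575
Salad bar box $12.50: restaurant meals → 3.25% + 0% municipal = 3.25% → $0.40625
Unrounded tax sum = $2.744625 → $2.74

$2.74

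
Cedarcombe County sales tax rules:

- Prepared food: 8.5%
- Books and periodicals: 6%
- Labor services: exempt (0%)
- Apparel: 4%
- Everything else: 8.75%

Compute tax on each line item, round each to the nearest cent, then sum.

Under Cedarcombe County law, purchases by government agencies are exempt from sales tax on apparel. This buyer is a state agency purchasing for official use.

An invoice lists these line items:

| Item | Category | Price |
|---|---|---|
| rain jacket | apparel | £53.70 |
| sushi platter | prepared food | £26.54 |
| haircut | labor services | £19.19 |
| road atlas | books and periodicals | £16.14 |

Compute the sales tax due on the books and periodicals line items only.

Road atlas £16.14: books and periodicals → 6% → £0.97
Tax on books and periodicals = £0.97

£0.97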